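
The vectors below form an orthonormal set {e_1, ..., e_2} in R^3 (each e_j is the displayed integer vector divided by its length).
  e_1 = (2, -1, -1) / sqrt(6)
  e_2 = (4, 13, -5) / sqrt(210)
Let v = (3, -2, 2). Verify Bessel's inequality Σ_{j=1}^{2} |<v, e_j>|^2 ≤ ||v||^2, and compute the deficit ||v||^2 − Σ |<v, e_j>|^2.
Σ |<v, e_j>|^2 = 306/35; ||v||^2 = 17; deficit = 289/35

Write each e_j = u_j / sqrt(<u_j, u_j>) where u_j is the displayed integer vector. Then <v, e_j> = <v, u_j> / sqrt(<u_j, u_j>), so |<v, e_j>|^2 = <v, u_j>^2 / <u_j, u_j>.
Coefficients: <v, e_1> = 6/sqrt(6), <v, e_2> = -24/sqrt(210).
Square and sum: Σ |<v, e_j>|^2 = 306/35.
Compute ||v||^2 = v·v = 17.
Deficit = 17 − 306/35 = 289/35 ≥ 0, confirming Bessel's inequality. (The deficit equals ||v − Σ <v,e_j> e_j||^2, the squared distance from v to span{e_j}.)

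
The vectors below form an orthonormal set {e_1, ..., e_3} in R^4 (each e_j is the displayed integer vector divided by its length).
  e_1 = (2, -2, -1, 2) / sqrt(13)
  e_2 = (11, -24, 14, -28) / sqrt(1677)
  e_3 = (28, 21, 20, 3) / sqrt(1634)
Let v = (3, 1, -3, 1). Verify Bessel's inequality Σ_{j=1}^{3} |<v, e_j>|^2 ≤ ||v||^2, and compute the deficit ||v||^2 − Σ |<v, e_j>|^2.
Σ |<v, e_j>|^2 = 562/57; ||v||^2 = 20; deficit = 578/57

Write each e_j = u_j / sqrt(<u_j, u_j>) where u_j is the displayed integer vector. Then <v, e_j> = <v, u_j> / sqrt(<u_j, u_j>), so |<v, e_j>|^2 = <v, u_j>^2 / <u_j, u_j>.
Coefficients: <v, e_1> = 9/sqrt(13), <v, e_2> = -61/sqrt(1677), <v, e_3> = 48/sqrt(1634).
Square and sum: Σ |<v, e_j>|^2 = 562/57.
Compute ||v||^2 = v·v = 20.
Deficit = 20 − 562/57 = 578/57 ≥ 0, confirming Bessel's inequality. (The deficit equals ||v − Σ <v,e_j> e_j||^2, the squared distance from v to span{e_j}.)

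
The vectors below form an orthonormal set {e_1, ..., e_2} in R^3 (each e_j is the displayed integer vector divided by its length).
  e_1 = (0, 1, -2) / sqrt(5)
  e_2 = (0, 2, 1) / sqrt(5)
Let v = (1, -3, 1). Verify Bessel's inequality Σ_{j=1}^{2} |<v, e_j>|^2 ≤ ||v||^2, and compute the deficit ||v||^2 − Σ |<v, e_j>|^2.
Σ |<v, e_j>|^2 = 10; ||v||^2 = 11; deficit = 1

Write each e_j = u_j / sqrt(<u_j, u_j>) where u_j is the displayed integer vector. Then <v, e_j> = <v, u_j> / sqrt(<u_j, u_j>), so |<v, e_j>|^2 = <v, u_j>^2 / <u_j, u_j>.
Coefficients: <v, e_1> = -5/sqrt(5), <v, e_2> = -5/sqrt(5).
Square and sum: Σ |<v, e_j>|^2 = 10.
Compute ||v||^2 = v·v = 11.
Deficit = 11 − 10 = 1 ≥ 0, confirming Bessel's inequality. (The deficit equals ||v − Σ <v,e_j> e_j||^2, the squared distance from v to span{e_j}.)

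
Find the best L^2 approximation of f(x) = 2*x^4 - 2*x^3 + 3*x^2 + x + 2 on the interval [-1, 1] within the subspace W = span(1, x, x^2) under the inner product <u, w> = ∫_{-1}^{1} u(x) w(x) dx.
g(x) = 33*x^2/7 - x/5 + 64/35

The best approximation g ∈ W is the orthogonal projection of f onto W. Writing g = a_0 + a_1 x + a_2 x^2, the coefficients solve the normal equations G · a = b where
  G_{ij} = <φ_i, φ_j> and b_i = <f, φ_i>, with φ_0 = 1, φ_1 = x, φ_2 = x^2.
G =
  [2, 0, 2/3]
  [0, 2/3, 0]
  [2/3, 0, 2/5],
b = (34/5, -2/15, 326/105).
Solving gives a_0 = 64/35, a_1 = -1/5, a_2 = 33/7, so
  g(x) = 33*x^2/7 - x/5 + 64/35.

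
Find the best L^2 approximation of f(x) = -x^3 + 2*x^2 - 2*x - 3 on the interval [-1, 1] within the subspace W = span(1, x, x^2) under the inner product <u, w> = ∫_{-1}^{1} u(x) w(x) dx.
g(x) = 2*x^2 - 13*x/5 - 3

The best approximation g ∈ W is the orthogonal projection of f onto W. Writing g = a_0 + a_1 x + a_2 x^2, the coefficients solve the normal equations G · a = b where
  G_{ij} = <φ_i, φ_j> and b_i = <f, φ_i>, with φ_0 = 1, φ_1 = x, φ_2 = x^2.
G =
  [2, 0, 2/3]
  [0, 2/3, 0]
  [2/3, 0, 2/5],
b = (-14/3, -26/15, -6/5).
Solving gives a_0 = -3, a_1 = -13/5, a_2 = 2, so
  g(x) = 2*x^2 - 13*x/5 - 3.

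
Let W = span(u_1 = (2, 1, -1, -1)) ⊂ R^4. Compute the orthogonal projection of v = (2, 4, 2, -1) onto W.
proj_W(v) = (2, 1, -1, -1)

Set up U = [u_1 | ... | u_1] ∈ R^(4×1). The projector onto W = col(U) is P = U (U^T U)^(-1) U^T.
Compute U^T U =
  [7],
and U^T v = (7).
Solve U^T U · c = U^T v for the coefficients: c = (1). The projection is proj_W(v) = U c.
Check: (v - proj_W(v)) · u_1 = 0  (should be 0).
Result: proj_W(v) = (2, 1, -1, -1).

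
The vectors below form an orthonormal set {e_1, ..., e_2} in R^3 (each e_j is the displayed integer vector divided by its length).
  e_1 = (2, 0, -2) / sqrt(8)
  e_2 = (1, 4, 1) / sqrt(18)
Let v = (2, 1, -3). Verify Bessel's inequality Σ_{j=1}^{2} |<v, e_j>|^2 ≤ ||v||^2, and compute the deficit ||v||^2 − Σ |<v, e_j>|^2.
Σ |<v, e_j>|^2 = 13; ||v||^2 = 14; deficit = 1

Write each e_j = u_j / sqrt(<u_j, u_j>) where u_j is the displayed integer vector. Then <v, e_j> = <v, u_j> / sqrt(<u_j, u_j>), so |<v, e_j>|^2 = <v, u_j>^2 / <u_j, u_j>.
Coefficients: <v, e_1> = 10/sqrt(8), <v, e_2> = 3/sqrt(18).
Square and sum: Σ |<v, e_j>|^2 = 13.
Compute ||v||^2 = v·v = 14.
Deficit = 14 − 13 = 1 ≥ 0, confirming Bessel's inequality. (The deficit equals ||v − Σ <v,e_j> e_j||^2, the squared distance from v to span{e_j}.)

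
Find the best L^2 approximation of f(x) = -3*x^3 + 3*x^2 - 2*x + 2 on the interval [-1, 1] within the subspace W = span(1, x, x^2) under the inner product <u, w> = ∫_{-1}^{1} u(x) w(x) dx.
g(x) = 3*x^2 - 19*x/5 + 2

The best approximation g ∈ W is the orthogonal projection of f onto W. Writing g = a_0 + a_1 x + a_2 x^2, the coefficients solve the normal equations G · a = b where
  G_{ij} = <φ_i, φ_j> and b_i = <f, φ_i>, with φ_0 = 1, φ_1 = x, φ_2 = x^2.
G =
  [2, 0, 2/3]
  [0, 2/3, 0]
  [2/3, 0, 2/5],
b = (6, -38/15, 38/15).
Solving gives a_0 = 2, a_1 = -19/5, a_2 = 3, so
  g(x) = 3*x^2 - 19*x/5 + 2.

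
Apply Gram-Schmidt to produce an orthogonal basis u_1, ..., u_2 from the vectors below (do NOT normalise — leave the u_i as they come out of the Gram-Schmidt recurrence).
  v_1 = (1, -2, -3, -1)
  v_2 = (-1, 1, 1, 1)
Orthogonal basis:
  u_1 = (1, -2, -3, -1)
  u_2 = (-8/15, 1/15, -2/5, 8/15)

Apply the Gram-Schmidt recurrence
  u_1 = v_1
  u_i = v_i − Σ_{j<i} ((v_i · u_j) / (u_j · u_j)) · u_j.

Step by step this gives:
  u_1 = (1, -2, -3, -1)
  u_2 = (-8/15, 1/15, -2/5, 8/15)

Orthogonality check:
  u_2 · u_1 = 0 (should be 0)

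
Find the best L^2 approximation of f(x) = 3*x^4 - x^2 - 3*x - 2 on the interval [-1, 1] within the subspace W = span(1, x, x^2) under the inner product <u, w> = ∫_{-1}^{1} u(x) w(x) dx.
g(x) = 11*x^2/7 - 3*x - 79/35

The best approximation g ∈ W is the orthogonal projection of f onto W. Writing g = a_0 + a_1 x + a_2 x^2, the coefficients solve the normal equations G · a = b where
  G_{ij} = <φ_i, φ_j> and b_i = <f, φ_i>, with φ_0 = 1, φ_1 = x, φ_2 = x^2.
G =
  [2, 0, 2/3]
  [0, 2/3, 0]
  [2/3, 0, 2/5],
b = (-52/15, -2, -92/105).
Solving gives a_0 = -79/35, a_1 = -3, a_2 = 11/7, so
  g(x) = 11*x^2/7 - 3*x - 79/35.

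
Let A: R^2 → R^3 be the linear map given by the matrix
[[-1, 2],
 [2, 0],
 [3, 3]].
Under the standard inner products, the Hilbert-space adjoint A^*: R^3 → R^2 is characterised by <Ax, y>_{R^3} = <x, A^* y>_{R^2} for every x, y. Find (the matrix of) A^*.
A^* = A^T =
[[-1, 2, 3],
 [2, 0, 3]]

For real matrices with standard dot products, the defining identity <Ax, y> = <x, A^* y> gives (Ax)^T y = x^T (A^*) y, i.e. x^T A^T y = x^T (A^*) y. Since this holds for all x, y, we must have A^* = A^T. Therefore
A^* =
[[-1, 2, 3],
 [2, 0, 3]].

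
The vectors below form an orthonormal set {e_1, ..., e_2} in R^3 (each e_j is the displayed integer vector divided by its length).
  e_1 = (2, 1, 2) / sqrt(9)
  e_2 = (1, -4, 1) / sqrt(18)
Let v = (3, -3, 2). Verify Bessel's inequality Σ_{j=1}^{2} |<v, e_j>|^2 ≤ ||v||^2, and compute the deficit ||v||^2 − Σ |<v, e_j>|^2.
Σ |<v, e_j>|^2 = 43/2; ||v||^2 = 22; deficit = 1/2

Write each e_j = u_j / sqrt(<u_j, u_j>) where u_j is the displayed integer vector. Then <v, e_j> = <v, u_j> / sqrt(<u_j, u_j>), so |<v, e_j>|^2 = <v, u_j>^2 / <u_j, u_j>.
Coefficients: <v, e_1> = 7/sqrt(9), <v, e_2> = 17/sqrt(18).
Square and sum: Σ |<v, e_j>|^2 = 43/2.
Compute ||v||^2 = v·v = 22.
Deficit = 22 − 43/2 = 1/2 ≥ 0, confirming Bessel's inequality. (The deficit equals ||v − Σ <v,e_j> e_j||^2, the squared distance from v to span{e_j}.)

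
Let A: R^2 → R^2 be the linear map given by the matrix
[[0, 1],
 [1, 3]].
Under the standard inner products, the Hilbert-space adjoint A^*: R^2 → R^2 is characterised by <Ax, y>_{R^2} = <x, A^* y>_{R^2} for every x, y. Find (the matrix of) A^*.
A^* = A^T =
[[0, 1],
 [1, 3]]

For real matrices with standard dot products, the defining identity <Ax, y> = <x, A^* y> gives (Ax)^T y = x^T (A^*) y, i.e. x^T A^T y = x^T (A^*) y. Since this holds for all x, y, we must have A^* = A^T. Therefore
A^* =
[[0, 1],
 [1, 3]].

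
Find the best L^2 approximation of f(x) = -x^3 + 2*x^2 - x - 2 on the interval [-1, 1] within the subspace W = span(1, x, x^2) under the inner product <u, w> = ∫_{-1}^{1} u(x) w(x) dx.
g(x) = 2*x^2 - 8*x/5 - 2

The best approximation g ∈ W is the orthogonal projection of f onto W. Writing g = a_0 + a_1 x + a_2 x^2, the coefficients solve the normal equations G · a = b where
  G_{ij} = <φ_i, φ_j> and b_i = <f, φ_i>, with φ_0 = 1, φ_1 = x, φ_2 = x^2.
G =
  [2, 0, 2/3]
  [0, 2/3, 0]
  [2/3, 0, 2/5],
b = (-8/3, -16/15, -8/15).
Solving gives a_0 = -2, a_1 = -8/5, a_2 = 2, so
  g(x) = 2*x^2 - 8*x/5 - 2.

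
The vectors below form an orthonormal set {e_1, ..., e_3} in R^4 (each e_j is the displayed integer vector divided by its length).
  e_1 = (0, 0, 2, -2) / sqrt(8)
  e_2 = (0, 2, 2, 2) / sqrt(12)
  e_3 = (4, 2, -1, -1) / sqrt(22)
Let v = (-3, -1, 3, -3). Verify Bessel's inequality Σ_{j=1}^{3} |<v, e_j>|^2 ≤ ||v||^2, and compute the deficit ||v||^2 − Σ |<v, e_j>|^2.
Σ |<v, e_j>|^2 = 899/33; ||v||^2 = 28; deficit = 25/33

Write each e_j = u_j / sqrt(<u_j, u_j>) where u_j is the displayed integer vector. Then <v, e_j> = <v, u_j> / sqrt(<u_j, u_j>), so |<v, e_j>|^2 = <v, u_j>^2 / <u_j, u_j>.
Coefficients: <v, e_1> = 12/sqrt(8), <v, e_2> = -2/sqrt(12), <v, e_3> = -14/sqrt(22).
Square and sum: Σ |<v, e_j>|^2 = 899/33.
Compute ||v||^2 = v·v = 28.
Deficit = 28 − 899/33 = 25/33 ≥ 0, confirming Bessel's inequality. (The deficit equals ||v − Σ <v,e_j> e_j||^2, the squared distance from v to span{e_j}.)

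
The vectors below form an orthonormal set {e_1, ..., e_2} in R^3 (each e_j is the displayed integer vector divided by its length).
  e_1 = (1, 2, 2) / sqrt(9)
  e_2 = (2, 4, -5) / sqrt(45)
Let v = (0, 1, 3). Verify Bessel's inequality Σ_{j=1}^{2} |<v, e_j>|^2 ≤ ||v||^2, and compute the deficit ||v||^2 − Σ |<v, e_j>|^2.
Σ |<v, e_j>|^2 = 49/5; ||v||^2 = 10; deficit = 1/5

Write each e_j = u_j / sqrt(<u_j, u_j>) where u_j is the displayed integer vector. Then <v, e_j> = <v, u_j> / sqrt(<u_j, u_j>), so |<v, e_j>|^2 = <v, u_j>^2 / <u_j, u_j>.
Coefficients: <v, e_1> = 8/sqrt(9), <v, e_2> = -11/sqrt(45).
Square and sum: Σ |<v, e_j>|^2 = 49/5.
Compute ||v||^2 = v·v = 10.
Deficit = 10 − 49/5 = 1/5 ≥ 0, confirming Bessel's inequality. (The deficit equals ||v − Σ <v,e_j> e_j||^2, the squared distance from v to span{e_j}.)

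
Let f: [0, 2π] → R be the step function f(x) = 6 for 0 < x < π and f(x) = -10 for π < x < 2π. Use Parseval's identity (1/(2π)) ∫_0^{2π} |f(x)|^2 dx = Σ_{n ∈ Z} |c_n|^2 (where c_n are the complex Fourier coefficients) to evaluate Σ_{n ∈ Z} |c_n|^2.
Σ |c_n|^2 = 68

Parseval equates the L^2 energy of f (normalised by 1/(2π)) with the ℓ^2 sum of its Fourier coefficients: (1/(2π)) ∫_0^{2π} |f|^2 = Σ |c_n|^2.
Compute the left side: (1/(2π)) [∫_0^π 6^2 dx + ∫_π^{2π} (-10)^2 dx] = (1/(2π)) · (36π + 100π) = (36 + 100)/2 = 68.
So Σ_{n ∈ Z} |c_n|^2 = 68.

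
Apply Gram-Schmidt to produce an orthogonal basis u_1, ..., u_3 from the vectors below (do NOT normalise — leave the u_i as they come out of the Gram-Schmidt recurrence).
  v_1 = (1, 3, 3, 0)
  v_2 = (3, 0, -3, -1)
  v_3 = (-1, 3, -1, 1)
Orthogonal basis:
  u_1 = (1, 3, 3, 0)
  u_2 = (63/19, 18/19, -39/19, -1)
  u_3 = (-447/325, 708/325, -43/25, 336/325)

Apply the Gram-Schmidt recurrence
  u_1 = v_1
  u_i = v_i − Σ_{j<i} ((v_i · u_j) / (u_j · u_j)) · u_j.

Step by step this gives:
  u_1 = (1, 3, 3, 0)
  u_2 = (63/19, 18/19, -39/19, -1)
  u_3 = (-447/325, 708/325, -43/25, 336/325)

Orthogonality check:
  u_2 · u_1 = 0 (should be 0)
  u_3 · u_1 = 0 (should be 0)
  u_3 · u_2 = 0 (should be 0)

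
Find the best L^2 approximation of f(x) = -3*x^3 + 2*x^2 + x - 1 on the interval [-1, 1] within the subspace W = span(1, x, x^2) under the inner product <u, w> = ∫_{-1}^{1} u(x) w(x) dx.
g(x) = 2*x^2 - 4*x/5 - 1

The best approximation g ∈ W is the orthogonal projection of f onto W. Writing g = a_0 + a_1 x + a_2 x^2, the coefficients solve the normal equations G · a = b where
  G_{ij} = <φ_i, φ_j> and b_i = <f, φ_i>, with φ_0 = 1, φ_1 = x, φ_2 = x^2.
G =
  [2, 0, 2/3]
  [0, 2/3, 0]
  [2/3, 0, 2/5],
b = (-2/3, -8/15, 2/15).
Solving gives a_0 = -1, a_1 = -4/5, a_2 = 2, so
  g(x) = 2*x^2 - 4*x/5 - 1.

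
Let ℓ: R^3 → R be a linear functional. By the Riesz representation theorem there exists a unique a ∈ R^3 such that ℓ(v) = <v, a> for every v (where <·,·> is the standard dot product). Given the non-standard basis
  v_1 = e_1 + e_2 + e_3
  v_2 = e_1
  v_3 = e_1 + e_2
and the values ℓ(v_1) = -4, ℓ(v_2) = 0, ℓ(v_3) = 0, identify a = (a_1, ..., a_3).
a = (0, 0, -4)

Write a = (a_1, ..., a_3) in the standard basis. For each basis vector v_i, ℓ(v_i) = <v_i, a> is a linear equation in the a_j's. Collect the n equations into a matrix system V a = ℓ, where row i of V is v_i (expressed in the standard basis). Since V is invertible (lower-triangular with 1s on the diagonal, up to permutation), solve by back-substitution:
  V =
[[1, 1, 1],
 [1, 0, 0],
 [1, 1, 0]]
  V a = (-4, 0, 0)
Solving gives a = (0, 0, -4).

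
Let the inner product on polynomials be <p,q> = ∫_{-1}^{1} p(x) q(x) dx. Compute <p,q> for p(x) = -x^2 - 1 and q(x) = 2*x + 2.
<p,q> = -16/3

Expand the product: p(x)·q(x) = -2*x^3 - 2*x^2 - 2*x - 2.
∫_{-1}^{1} of each monomial x^k gives [2/(k+1) if k even, 0 if k odd]. Integrating term-by-term (or equivalently evaluating the antiderivative F(x) = -x^4/2 - 2*x^3/3 - x^2 - 2*x at the endpoints):
  F(1) − F(−1) = -25/6 − (7/6) = -16/3.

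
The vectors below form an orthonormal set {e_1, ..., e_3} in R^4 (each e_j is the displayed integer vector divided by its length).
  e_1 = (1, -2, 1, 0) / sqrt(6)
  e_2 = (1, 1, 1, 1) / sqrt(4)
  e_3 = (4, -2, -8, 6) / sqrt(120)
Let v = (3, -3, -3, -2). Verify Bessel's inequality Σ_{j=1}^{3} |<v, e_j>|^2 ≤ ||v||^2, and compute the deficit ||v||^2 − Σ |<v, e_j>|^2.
Σ |<v, e_j>|^2 = 79/4; ||v||^2 = 31; deficit = 45/4

Write each e_j = u_j / sqrt(<u_j, u_j>) where u_j is the displayed integer vector. Then <v, e_j> = <v, u_j> / sqrt(<u_j, u_j>), so |<v, e_j>|^2 = <v, u_j>^2 / <u_j, u_j>.
Coefficients: <v, e_1> = 6/sqrt(6), <v, e_2> = -5/sqrt(4), <v, e_3> = 30/sqrt(120).
Square and sum: Σ |<v, e_j>|^2 = 79/4.
Compute ||v||^2 = v·v = 31.
Deficit = 31 − 79/4 = 45/4 ≥ 0, confirming Bessel's inequality. (The deficit equals ||v − Σ <v,e_j> e_j||^2, the squared distance from v to span{e_j}.)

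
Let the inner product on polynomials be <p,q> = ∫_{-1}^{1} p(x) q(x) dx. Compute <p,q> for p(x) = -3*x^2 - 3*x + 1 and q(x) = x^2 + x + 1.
<p,q> = -38/15

Expand the product: p(x)·q(x) = -3*x^4 - 6*x^3 - 5*x^2 - 2*x + 1.
∫_{-1}^{1} of each monomial x^k gives [2/(k+1) if k even, 0 if k odd]. Integrating term-by-term (or equivalently evaluating the antiderivative F(x) = -3*x^5/5 - 3*x^4/2 - 5*x^3/3 - x^2 + x at the endpoints):
  F(1) − F(−1) = -113/30 − (-37/30) = -38/15.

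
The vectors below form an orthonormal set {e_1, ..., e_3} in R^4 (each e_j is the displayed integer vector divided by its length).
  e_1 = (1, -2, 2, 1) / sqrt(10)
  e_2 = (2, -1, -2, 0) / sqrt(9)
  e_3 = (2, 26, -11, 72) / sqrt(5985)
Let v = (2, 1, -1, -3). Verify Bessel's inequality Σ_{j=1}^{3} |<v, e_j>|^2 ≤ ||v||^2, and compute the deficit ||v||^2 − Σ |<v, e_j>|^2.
Σ |<v, e_j>|^2 = 395/38; ||v||^2 = 15; deficit = 175/38

Write each e_j = u_j / sqrt(<u_j, u_j>) where u_j is the displayed integer vector. Then <v, e_j> = <v, u_j> / sqrt(<u_j, u_j>), so |<v, e_j>|^2 = <v, u_j>^2 / <u_j, u_j>.
Coefficients: <v, e_1> = -5/sqrt(10), <v, e_2> = 5/sqrt(9), <v, e_3> = -175/sqrt(5985).
Square and sum: Σ |<v, e_j>|^2 = 395/38.
Compute ||v||^2 = v·v = 15.
Deficit = 15 − 395/38 = 175/38 ≥ 0, confirming Bessel's inequality. (The deficit equals ||v − Σ <v,e_j> e_j||^2, the squared distance from v to span{e_j}.)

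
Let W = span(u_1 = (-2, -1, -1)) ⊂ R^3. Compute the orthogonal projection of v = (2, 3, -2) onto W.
proj_W(v) = (5/3, 5/6, 5/6)

Set up U = [u_1 | ... | u_1] ∈ R^(3×1). The projector onto W = col(U) is P = U (U^T U)^(-1) U^T.
Compute U^T U =
  [6],
and U^T v = (-5).
Solve U^T U · c = U^T v for the coefficients: c = (-5/6). The projection is proj_W(v) = U c.
Check: (v - proj_W(v)) · u_1 = 0  (should be 0).
Result: proj_W(v) = (5/3, 5/6, 5/6).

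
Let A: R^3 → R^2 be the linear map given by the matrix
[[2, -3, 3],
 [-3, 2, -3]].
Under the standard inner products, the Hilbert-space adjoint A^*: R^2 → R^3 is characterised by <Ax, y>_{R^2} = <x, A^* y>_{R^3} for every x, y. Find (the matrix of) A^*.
A^* = A^T =
[[2, -3],
 [-3, 2],
 [3, -3]]

For real matrices with standard dot products, the defining identity <Ax, y> = <x, A^* y> gives (Ax)^T y = x^T (A^*) y, i.e. x^T A^T y = x^T (A^*) y. Since this holds for all x, y, we must have A^* = A^T. Therefore
A^* =
[[2, -3],
 [-3, 2],
 [3, -3]].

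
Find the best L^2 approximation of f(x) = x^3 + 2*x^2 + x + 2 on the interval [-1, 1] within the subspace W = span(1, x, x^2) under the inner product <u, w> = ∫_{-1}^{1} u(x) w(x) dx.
g(x) = 2*x^2 + 8*x/5 + 2

The best approximation g ∈ W is the orthogonal projection of f onto W. Writing g = a_0 + a_1 x + a_2 x^2, the coefficients solve the normal equations G · a = b where
  G_{ij} = <φ_i, φ_j> and b_i = <f, φ_i>, with φ_0 = 1, φ_1 = x, φ_2 = x^2.
G =
  [2, 0, 2/3]
  [0, 2/3, 0]
  [2/3, 0, 2/5],
b = (16/3, 16/15, 32/15).
Solving gives a_0 = 2, a_1 = 8/5, a_2 = 2, so
  g(x) = 2*x^2 + 8*x/5 + 2.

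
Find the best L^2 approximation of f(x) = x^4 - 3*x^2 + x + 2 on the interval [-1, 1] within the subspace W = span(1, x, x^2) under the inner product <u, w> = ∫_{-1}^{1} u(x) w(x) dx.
g(x) = -15*x^2/7 + x + 67/35

The best approximation g ∈ W is the orthogonal projection of f onto W. Writing g = a_0 + a_1 x + a_2 x^2, the coefficients solve the normal equations G · a = b where
  G_{ij} = <φ_i, φ_j> and b_i = <f, φ_i>, with φ_0 = 1, φ_1 = x, φ_2 = x^2.
G =
  [2, 0, 2/3]
  [0, 2/3, 0]
  [2/3, 0, 2/5],
b = (12/5, 2/3, 44/105).
Solving gives a_0 = 67/35, a_1 = 1, a_2 = -15/7, so
  g(x) = -15*x^2/7 + x + 67/35.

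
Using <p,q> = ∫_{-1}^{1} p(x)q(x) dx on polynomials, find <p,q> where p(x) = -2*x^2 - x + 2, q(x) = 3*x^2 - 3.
<p,q> = -32/5

Expand the product: p(x)·q(x) = -6*x^4 - 3*x^3 + 12*x^2 + 3*x - 6.
∫_{-1}^{1} of each monomial x^k gives [2/(k+1) if k even, 0 if k odd]. Integrating term-by-term (or equivalently evaluating the antiderivative F(x) = -6*x^5/5 - 3*x^4/4 + 4*x^3 + 3*x^2/2 - 6*x at the endpoints):
  F(1) − F(−1) = -49/20 − (79/20) = -32/5.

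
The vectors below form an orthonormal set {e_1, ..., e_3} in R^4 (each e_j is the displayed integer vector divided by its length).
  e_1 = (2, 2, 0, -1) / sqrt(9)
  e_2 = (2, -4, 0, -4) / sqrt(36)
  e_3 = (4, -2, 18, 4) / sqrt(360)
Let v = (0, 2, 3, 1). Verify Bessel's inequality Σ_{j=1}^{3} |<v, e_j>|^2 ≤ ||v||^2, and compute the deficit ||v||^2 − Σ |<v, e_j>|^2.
Σ |<v, e_j>|^2 = 131/10; ||v||^2 = 14; deficit = 9/10

Write each e_j = u_j / sqrt(<u_j, u_j>) where u_j is the displayed integer vector. Then <v, e_j> = <v, u_j> / sqrt(<u_j, u_j>), so |<v, e_j>|^2 = <v, u_j>^2 / <u_j, u_j>.
Coefficients: <v, e_1> = 3/sqrt(9), <v, e_2> = -12/sqrt(36), <v, e_3> = 54/sqrt(360).
Square and sum: Σ |<v, e_j>|^2 = 131/10.
Compute ||v||^2 = v·v = 14.
Deficit = 14 − 131/10 = 9/10 ≥ 0, confirming Bessel's inequality. (The deficit equals ||v − Σ <v,e_j> e_j||^2, the squared distance from v to span{e_j}.)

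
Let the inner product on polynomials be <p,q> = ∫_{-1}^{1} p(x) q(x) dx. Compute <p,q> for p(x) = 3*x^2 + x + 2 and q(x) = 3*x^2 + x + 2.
<p,q> = 304/15

Expand the product: p(x)·q(x) = 9*x^4 + 6*x^3 + 13*x^2 + 4*x + 4.
∫_{-1}^{1} of each monomial x^k gives [2/(k+1) if k even, 0 if k odd]. Integrating term-by-term (or equivalently evaluating the antiderivative F(x) = 9*x^5/5 + 3*x^4/2 + 13*x^3/3 + 2*x^2 + 4*x at the endpoints):
  F(1) − F(−1) = 409/30 − (-199/30) = 304/15.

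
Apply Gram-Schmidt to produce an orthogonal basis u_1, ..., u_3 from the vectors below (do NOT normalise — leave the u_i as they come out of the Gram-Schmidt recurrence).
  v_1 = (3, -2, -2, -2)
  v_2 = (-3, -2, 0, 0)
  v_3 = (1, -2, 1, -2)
Orthogonal basis:
  u_1 = (3, -2, -2, -2)
  u_2 = (-16/7, -52/21, -10/21, -10/21)
  u_3 = (10/31, -15/31, 123/62, -63/62)

Apply the Gram-Schmidt recurrence
  u_1 = v_1
  u_i = v_i − Σ_{j<i} ((v_i · u_j) / (u_j · u_j)) · u_j.

Step by step this gives:
  u_1 = (3, -2, -2, -2)
  u_2 = (-16/7, -52/21, -10/21, -10/21)
  u_3 = (10/31, -15/31, 123/62, -63/62)

Orthogonality check:
  u_2 · u_1 = 0 (should be 0)
  u_3 · u_1 = 0 (should be 0)
  u_3 · u_2 = 0 (should be 0)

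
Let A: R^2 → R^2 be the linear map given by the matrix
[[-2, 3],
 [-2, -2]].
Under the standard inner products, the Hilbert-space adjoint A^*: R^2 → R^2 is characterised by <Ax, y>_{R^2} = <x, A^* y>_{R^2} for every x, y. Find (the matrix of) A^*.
A^* = A^T =
[[-2, -2],
 [3, -2]]

For real matrices with standard dot products, the defining identity <Ax, y> = <x, A^* y> gives (Ax)^T y = x^T (A^*) y, i.e. x^T A^T y = x^T (A^*) y. Since this holds for all x, y, we must have A^* = A^T. Therefore
A^* =
[[-2, -2],
 [3, -2]].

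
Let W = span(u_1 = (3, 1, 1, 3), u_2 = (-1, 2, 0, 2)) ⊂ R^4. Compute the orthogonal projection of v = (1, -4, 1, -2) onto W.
proj_W(v) = (263/155, -449/155, 11/155, -427/155)

Set up U = [u_1 | ... | u_2] ∈ R^(4×2). The projector onto W = col(U) is P = U (U^T U)^(-1) U^T.
Compute U^T U =
  [20, 5]
  [5, 9],
and U^T v = (-6, -13).
Solve U^T U · c = U^T v for the coefficients: c = (11/155, -46/31). The projection is proj_W(v) = U c.
Check: (v - proj_W(v)) · u_1 = 0  (should be 0).
Check: (v - proj_W(v)) · u_2 = 0  (should be 0).
Result: proj_W(v) = (263/155, -449/155, 11/155, -427/155).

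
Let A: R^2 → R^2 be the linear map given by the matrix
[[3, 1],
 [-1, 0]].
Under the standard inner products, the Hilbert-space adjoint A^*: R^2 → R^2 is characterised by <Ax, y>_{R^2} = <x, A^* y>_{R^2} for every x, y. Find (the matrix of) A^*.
A^* = A^T =
[[3, -1],
 [1, 0]]

For real matrices with standard dot products, the defining identity <Ax, y> = <x, A^* y> gives (Ax)^T y = x^T (A^*) y, i.e. x^T A^T y = x^T (A^*) y. Since this holds for all x, y, we must have A^* = A^T. Therefore
A^* =
[[3, -1],
 [1, 0]].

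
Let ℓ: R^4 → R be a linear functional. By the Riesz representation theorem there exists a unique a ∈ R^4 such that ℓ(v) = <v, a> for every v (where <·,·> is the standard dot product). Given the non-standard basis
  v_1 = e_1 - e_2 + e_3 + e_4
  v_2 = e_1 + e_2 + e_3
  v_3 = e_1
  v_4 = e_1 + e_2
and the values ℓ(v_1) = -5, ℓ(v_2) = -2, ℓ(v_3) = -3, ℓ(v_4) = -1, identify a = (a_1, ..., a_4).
a = (-3, 2, -1, 1)

Write a = (a_1, ..., a_4) in the standard basis. For each basis vector v_i, ℓ(v_i) = <v_i, a> is a linear equation in the a_j's. Collect the n equations into a matrix system V a = ℓ, where row i of V is v_i (expressed in the standard basis). Since V is invertible (lower-triangular with 1s on the diagonal, up to permutation), solve by back-substitution:
  V =
[[1, -1, 1, 1],
 [1, 1, 1, 0],
 [1, 0, 0, 0],
 [1, 1, 0, 0]]
  V a = (-5, -2, -3, -1)
Solving gives a = (-3, 2, -1, 1).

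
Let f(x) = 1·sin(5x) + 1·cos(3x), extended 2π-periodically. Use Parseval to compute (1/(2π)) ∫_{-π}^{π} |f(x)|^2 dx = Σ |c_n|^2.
Σ |c_n|^2 = 1

Expand |f|^2 and use orthogonality of {sin(nx), cos(mx)} on [-π, π]:
  ∫_{-π}^{π} sin(nx)^2 dx = π, ∫ cos(mx)^2 dx = π, and cross terms integrate to 0.
So ∫_{-π}^{π} f(x)^2 dx = 1^2 · π + 1^2 · π = (1 + 1)π.
Divide by 2π: (1 + 1)/2 = 1.
By Parseval, this equals Σ |c_n|^2.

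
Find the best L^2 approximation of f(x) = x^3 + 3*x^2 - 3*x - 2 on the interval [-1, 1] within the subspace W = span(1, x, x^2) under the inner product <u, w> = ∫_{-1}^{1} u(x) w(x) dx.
g(x) = 3*x^2 - 12*x/5 - 2

The best approximation g ∈ W is the orthogonal projection of f onto W. Writing g = a_0 + a_1 x + a_2 x^2, the coefficients solve the normal equations G · a = b where
  G_{ij} = <φ_i, φ_j> and b_i = <f, φ_i>, with φ_0 = 1, φ_1 = x, φ_2 = x^2.
G =
  [2, 0, 2/3]
  [0, 2/3, 0]
  [2/3, 0, 2/5],
b = (-2, -8/5, -2/15).
Solving gives a_0 = -2, a_1 = -12/5, a_2 = 3, so
  g(x) = 3*x^2 - 12*x/5 - 2.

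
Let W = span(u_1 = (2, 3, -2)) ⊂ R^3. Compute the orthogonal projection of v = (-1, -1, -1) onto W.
proj_W(v) = (-6/17, -9/17, 6/17)

Set up U = [u_1 | ... | u_1] ∈ R^(3×1). The projector onto W = col(U) is P = U (U^T U)^(-1) U^T.
Compute U^T U =
  [17],
and U^T v = (-3).
Solve U^T U · c = U^T v for the coefficients: c = (-3/17). The projection is proj_W(v) = U c.
Check: (v - proj_W(v)) · u_1 = 0  (should be 0).
Result: proj_W(v) = (-6/17, -9/17, 6/17).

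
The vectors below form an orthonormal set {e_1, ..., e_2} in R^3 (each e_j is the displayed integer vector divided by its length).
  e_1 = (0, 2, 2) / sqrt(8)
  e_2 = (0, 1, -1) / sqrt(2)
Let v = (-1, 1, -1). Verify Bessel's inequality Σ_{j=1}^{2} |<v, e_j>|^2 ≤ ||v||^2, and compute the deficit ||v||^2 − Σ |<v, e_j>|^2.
Σ |<v, e_j>|^2 = 2; ||v||^2 = 3; deficit = 1

Write each e_j = u_j / sqrt(<u_j, u_j>) where u_j is the displayed integer vector. Then <v, e_j> = <v, u_j> / sqrt(<u_j, u_j>), so |<v, e_j>|^2 = <v, u_j>^2 / <u_j, u_j>.
Coefficients: <v, e_1> = 0/sqrt(8), <v, e_2> = 2/sqrt(2).
Square and sum: Σ |<v, e_j>|^2 = 2.
Compute ||v||^2 = v·v = 3.
Deficit = 3 − 2 = 1 ≥ 0, confirming Bessel's inequality. (The deficit equals ||v − Σ <v,e_j> e_j||^2, the squared distance from v to span{e_j}.)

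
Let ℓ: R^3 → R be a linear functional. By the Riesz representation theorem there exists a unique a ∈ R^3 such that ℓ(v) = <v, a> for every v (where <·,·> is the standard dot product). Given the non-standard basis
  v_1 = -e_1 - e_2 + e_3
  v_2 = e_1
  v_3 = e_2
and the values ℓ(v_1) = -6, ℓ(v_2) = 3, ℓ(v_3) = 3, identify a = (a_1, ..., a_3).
a = (3, 3, 0)

Write a = (a_1, ..., a_3) in the standard basis. For each basis vector v_i, ℓ(v_i) = <v_i, a> is a linear equation in the a_j's. Collect the n equations into a matrix system V a = ℓ, where row i of V is v_i (expressed in the standard basis). Since V is invertible (lower-triangular with 1s on the diagonal, up to permutation), solve by back-substitution:
  V =
[[-1, -1, 1],
 [1, 0, 0],
 [0, 1, 0]]
  V a = (-6, 3, 3)
Solving gives a = (3, 3, 0).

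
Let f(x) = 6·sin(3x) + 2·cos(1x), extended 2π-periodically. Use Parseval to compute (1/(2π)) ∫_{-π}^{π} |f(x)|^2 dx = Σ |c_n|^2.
Σ |c_n|^2 = 20

Expand |f|^2 and use orthogonality of {sin(nx), cos(mx)} on [-π, π]:
  ∫_{-π}^{π} sin(nx)^2 dx = π, ∫ cos(mx)^2 dx = π, and cross terms integrate to 0.
So ∫_{-π}^{π} f(x)^2 dx = 6^2 · π + 2^2 · π = (36 + 4)π.
Divide by 2π: (36 + 4)/2 = 20.
By Parseval, this equals Σ |c_n|^2.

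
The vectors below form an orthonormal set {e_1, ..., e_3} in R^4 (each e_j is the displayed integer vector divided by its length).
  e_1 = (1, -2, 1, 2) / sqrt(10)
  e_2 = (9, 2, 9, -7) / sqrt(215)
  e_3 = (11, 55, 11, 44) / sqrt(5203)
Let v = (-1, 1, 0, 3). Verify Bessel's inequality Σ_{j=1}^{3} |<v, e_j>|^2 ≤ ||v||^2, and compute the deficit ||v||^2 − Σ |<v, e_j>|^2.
Σ |<v, e_j>|^2 = 21/2; ||v||^2 = 11; deficit = 1/2

Write each e_j = u_j / sqrt(<u_j, u_j>) where u_j is the displayed integer vector. Then <v, e_j> = <v, u_j> / sqrt(<u_j, u_j>), so |<v, e_j>|^2 = <v, u_j>^2 / <u_j, u_j>.
Coefficients: <v, e_1> = 3/sqrt(10), <v, e_2> = -28/sqrt(215), <v, e_3> = 176/sqrt(5203).
Square and sum: Σ |<v, e_j>|^2 = 21/2.
Compute ||v||^2 = v·v = 11.
Deficit = 11 − 21/2 = 1/2 ≥ 0, confirming Bessel's inequality. (The deficit equals ||v − Σ <v,e_j> e_j||^2, the squared distance from v to span{e_j}.)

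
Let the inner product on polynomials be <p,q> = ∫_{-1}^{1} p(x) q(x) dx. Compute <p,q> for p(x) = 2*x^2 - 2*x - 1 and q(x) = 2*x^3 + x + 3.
<p,q> = -74/15

Expand the product: p(x)·q(x) = 4*x^5 - 4*x^4 + 4*x^2 - 7*x - 3.
∫_{-1}^{1} of each monomial x^k gives [2/(k+1) if k even, 0 if k odd]. Integrating term-by-term (or equivalently evaluating the antiderivative F(x) = 2*x^6/3 - 4*x^5/5 + 4*x^3/3 - 7*x^2/2 - 3*x at the endpoints):
  F(1) − F(−1) = -53/10 − (-11/30) = -74/15.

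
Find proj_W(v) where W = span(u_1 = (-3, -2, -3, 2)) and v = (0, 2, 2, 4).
proj_W(v) = (3/13, 2/13, 3/13, -2/13)

Set up U = [u_1 | ... | u_1] ∈ R^(4×1). The projector onto W = col(U) is P = U (U^T U)^(-1) U^T.
Compute U^T U =
  [26],
and U^T v = (-2).
Solve U^T U · c = U^T v for the coefficients: c = (-1/13). The projection is proj_W(v) = U c.
Check: (v - proj_W(v)) · u_1 = 0  (should be 0).
Result: proj_W(v) = (3/13, 2/13, 3/13, -2/13).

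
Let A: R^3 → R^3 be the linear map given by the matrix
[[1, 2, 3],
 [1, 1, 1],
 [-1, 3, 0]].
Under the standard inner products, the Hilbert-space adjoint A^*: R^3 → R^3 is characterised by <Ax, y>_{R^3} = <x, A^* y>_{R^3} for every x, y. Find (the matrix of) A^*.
A^* = A^T =
[[1, 1, -1],
 [2, 1, 3],
 [3, 1, 0]]

For real matrices with standard dot products, the defining identity <Ax, y> = <x, A^* y> gives (Ax)^T y = x^T (A^*) y, i.e. x^T A^T y = x^T (A^*) y. Since this holds for all x, y, we must have A^* = A^T. Therefore
A^* =
[[1, 1, -1],
 [2, 1, 3],
 [3, 1, 0]].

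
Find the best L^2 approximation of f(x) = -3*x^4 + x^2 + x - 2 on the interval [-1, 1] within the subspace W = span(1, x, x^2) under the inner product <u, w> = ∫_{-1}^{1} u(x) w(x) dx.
g(x) = -11*x^2/7 + x - 61/35

The best approximation g ∈ W is the orthogonal projection of f onto W. Writing g = a_0 + a_1 x + a_2 x^2, the coefficients solve the normal equations G · a = b where
  G_{ij} = <φ_i, φ_j> and b_i = <f, φ_i>, with φ_0 = 1, φ_1 = x, φ_2 = x^2.
G =
  [2, 0, 2/3]
  [0, 2/3, 0]
  [2/3, 0, 2/5],
b = (-68/15, 2/3, -188/105).
Solving gives a_0 = -61/35, a_1 = 1, a_2 = -11/7, so
  g(x) = -11*x^2/7 + x - 61/35.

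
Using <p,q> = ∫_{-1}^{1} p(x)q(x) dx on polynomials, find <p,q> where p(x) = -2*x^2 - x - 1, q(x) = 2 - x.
<p,q> = -6

Expand the product: p(x)·q(x) = 2*x^3 - 3*x^2 - x - 2.
∫_{-1}^{1} of each monomial x^k gives [2/(k+1) if k even, 0 if k odd]. Integrating term-by-term (or equivalently evaluating the antiderivative F(x) = x^4/2 - x^3 - x^2/2 - 2*x at the endpoints):
  F(1) − F(−1) = -3 − (3) = -6.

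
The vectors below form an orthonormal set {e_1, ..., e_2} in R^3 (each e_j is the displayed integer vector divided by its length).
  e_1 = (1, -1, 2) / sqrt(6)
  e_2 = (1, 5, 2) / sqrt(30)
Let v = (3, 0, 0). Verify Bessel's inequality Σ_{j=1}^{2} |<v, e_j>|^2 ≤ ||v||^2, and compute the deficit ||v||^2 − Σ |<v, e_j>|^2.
Σ |<v, e_j>|^2 = 9/5; ||v||^2 = 9; deficit = 36/5

Write each e_j = u_j / sqrt(<u_j, u_j>) where u_j is the displayed integer vector. Then <v, e_j> = <v, u_j> / sqrt(<u_j, u_j>), so |<v, e_j>|^2 = <v, u_j>^2 / <u_j, u_j>.
Coefficients: <v, e_1> = 3/sqrt(6), <v, e_2> = 3/sqrt(30).
Square and sum: Σ |<v, e_j>|^2 = 9/5.
Compute ||v||^2 = v·v = 9.
Deficit = 9 − 9/5 = 36/5 ≥ 0, confirming Bessel's inequality. (The deficit equals ||v − Σ <v,e_j> e_j||^2, the squared distance from v to span{e_j}.)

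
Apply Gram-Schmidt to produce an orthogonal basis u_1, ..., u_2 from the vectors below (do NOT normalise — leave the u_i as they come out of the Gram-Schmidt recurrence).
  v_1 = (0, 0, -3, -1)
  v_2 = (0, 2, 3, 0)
Orthogonal basis:
  u_1 = (0, 0, -3, -1)
  u_2 = (0, 2, 3/10, -9/10)

Apply the Gram-Schmidt recurrence
  u_1 = v_1
  u_i = v_i − Σ_{j<i} ((v_i · u_j) / (u_j · u_j)) · u_j.

Step by step this gives:
  u_1 = (0, 0, -3, -1)
  u_2 = (0, 2, 3/10, -9/10)

Orthogonality check:
  u_2 · u_1 = 0 (should be 0)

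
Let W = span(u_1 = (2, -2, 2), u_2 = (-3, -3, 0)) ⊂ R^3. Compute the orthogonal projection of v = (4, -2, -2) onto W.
proj_W(v) = (7/3, -1/3, 4/3)

Set up U = [u_1 | ... | u_2] ∈ R^(3×2). The projector onto W = col(U) is P = U (U^T U)^(-1) U^T.
Compute U^T U =
  [12, 0]
  [0, 18],
and U^T v = (8, -6).
Solve U^T U · c = U^T v for the coefficients: c = (2/3, -1/3). The projection is proj_W(v) = U c.
Check: (v - proj_W(v)) · u_1 = 0  (should be 0).
Check: (v - proj_W(v)) · u_2 = 0  (should be 0).
Result: proj_W(v) = (7/3, -1/3, 4/3).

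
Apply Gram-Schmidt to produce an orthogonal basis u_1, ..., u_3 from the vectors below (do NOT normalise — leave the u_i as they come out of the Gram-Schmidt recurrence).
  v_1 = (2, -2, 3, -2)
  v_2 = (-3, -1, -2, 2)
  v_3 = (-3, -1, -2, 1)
Orthogonal basis:
  u_1 = (2, -2, 3, -2)
  u_2 = (-5/3, -7/3, 0, 2/3)
  u_3 = (-29/91, 1/91, -2/7, -69/91)

Apply the Gram-Schmidt recurrence
  u_1 = v_1
  u_i = v_i − Σ_{j<i} ((v_i · u_j) / (u_j · u_j)) · u_j.

Step by step this gives:
  u_1 = (2, -2, 3, -2)
  u_2 = (-5/3, -7/3, 0, 2/3)
  u_3 = (-29/91, 1/91, -2/7, -69/91)

Orthogonality check:
  u_2 · u_1 = 0 (should be 0)
  u_3 · u_1 = 0 (should be 0)
  u_3 · u_2 = 0 (should be 0)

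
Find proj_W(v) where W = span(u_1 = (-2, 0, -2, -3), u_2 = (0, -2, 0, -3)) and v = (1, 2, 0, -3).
proj_W(v) = (-23/35, -11/35, -23/35, -51/35)

Set up U = [u_1 | ... | u_2] ∈ R^(4×2). The projector onto W = col(U) is P = U (U^T U)^(-1) U^T.
Compute U^T U =
  [17, 9]
  [9, 13],
and U^T v = (7, 5).
Solve U^T U · c = U^T v for the coefficients: c = (23/70, 11/70). The projection is proj_W(v) = U c.
Check: (v - proj_W(v)) · u_1 = 0  (should be 0).
Check: (v - proj_W(v)) · u_2 = 0  (should be 0).
Result: proj_W(v) = (-23/35, -11/35, -23/35, -51/35).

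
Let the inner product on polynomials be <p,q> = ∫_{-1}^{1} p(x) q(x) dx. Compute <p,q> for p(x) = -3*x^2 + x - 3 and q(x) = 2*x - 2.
<p,q> = 52/3

Expand the product: p(x)·q(x) = -6*x^3 + 8*x^2 - 8*x + 6.
∫_{-1}^{1} of each monomial x^k gives [2/(k+1) if k even, 0 if k odd]. Integrating term-by-term (or equivalently evaluating the antiderivative F(x) = -3*x^4/2 + 8*x^3/3 - 4*x^2 + 6*x at the endpoints):
  F(1) − F(−1) = 19/6 − (-85/6) = 52/3.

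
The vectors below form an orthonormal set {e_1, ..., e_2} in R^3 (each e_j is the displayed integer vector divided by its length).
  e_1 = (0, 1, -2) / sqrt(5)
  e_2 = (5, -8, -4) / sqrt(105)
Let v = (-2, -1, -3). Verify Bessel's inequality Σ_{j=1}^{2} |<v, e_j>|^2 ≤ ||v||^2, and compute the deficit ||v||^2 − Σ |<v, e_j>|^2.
Σ |<v, e_j>|^2 = 125/21; ||v||^2 = 14; deficit = 169/21

Write each e_j = u_j / sqrt(<u_j, u_j>) where u_j is the displayed integer vector. Then <v, e_j> = <v, u_j> / sqrt(<u_j, u_j>), so |<v, e_j>|^2 = <v, u_j>^2 / <u_j, u_j>.
Coefficients: <v, e_1> = 5/sqrt(5), <v, e_2> = 10/sqrt(105).
Square and sum: Σ |<v, e_j>|^2 = 125/21.
Compute ||v||^2 = v·v = 14.
Deficit = 14 − 125/21 = 169/21 ≥ 0, confirming Bessel's inequality. (The deficit equals ||v − Σ <v,e_j> e_j||^2, the squared distance from v to span{e_j}.)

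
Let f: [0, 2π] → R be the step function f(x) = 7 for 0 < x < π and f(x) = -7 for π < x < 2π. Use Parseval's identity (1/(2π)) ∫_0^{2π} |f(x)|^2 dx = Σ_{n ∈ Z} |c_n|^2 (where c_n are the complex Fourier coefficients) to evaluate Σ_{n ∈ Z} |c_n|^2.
Σ |c_n|^2 = 49

Parseval equates the L^2 energy of f (normalised by 1/(2π)) with the ℓ^2 sum of its Fourier coefficients: (1/(2π)) ∫_0^{2π} |f|^2 = Σ |c_n|^2.
Compute the left side: (1/(2π)) [∫_0^π 7^2 dx + ∫_π^{2π} (-7)^2 dx] = (1/(2π)) · (49π + 49π) = (49 + 49)/2 = 49.
So Σ_{n ∈ Z} |c_n|^2 = 49.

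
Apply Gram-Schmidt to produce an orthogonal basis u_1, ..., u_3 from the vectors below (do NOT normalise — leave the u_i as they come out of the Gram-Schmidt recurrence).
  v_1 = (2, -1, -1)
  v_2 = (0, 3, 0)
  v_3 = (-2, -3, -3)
Orthogonal basis:
  u_1 = (2, -1, -1)
  u_2 = (1, 5/2, -1/2)
  u_3 = (-8/5, 0, -16/5)

Apply the Gram-Schmidt recurrence
  u_1 = v_1
  u_i = v_i − Σ_{j<i} ((v_i · u_j) / (u_j · u_j)) · u_j.

Step by step this gives:
  u_1 = (2, -1, -1)
  u_2 = (1, 5/2, -1/2)
  u_3 = (-8/5, 0, -16/5)

Orthogonality check:
  u_2 · u_1 = 0 (should be 0)
  u_3 · u_1 = 0 (should be 0)
  u_3 · u_2 = 0 (should be 0)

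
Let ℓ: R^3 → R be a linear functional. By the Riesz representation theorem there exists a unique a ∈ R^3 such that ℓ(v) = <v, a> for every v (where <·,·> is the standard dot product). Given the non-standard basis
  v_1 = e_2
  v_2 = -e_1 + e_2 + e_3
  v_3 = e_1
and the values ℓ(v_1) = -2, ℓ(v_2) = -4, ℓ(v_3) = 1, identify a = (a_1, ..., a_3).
a = (1, -2, -1)

Write a = (a_1, ..., a_3) in the standard basis. For each basis vector v_i, ℓ(v_i) = <v_i, a> is a linear equation in the a_j's. Collect the n equations into a matrix system V a = ℓ, where row i of V is v_i (expressed in the standard basis). Since V is invertible (lower-triangular with 1s on the diagonal, up to permutation), solve by back-substitution:
  V =
[[0, 1, 0],
 [-1, 1, 1],
 [1, 0, 0]]
  V a = (-2, -4, 1)
Solving gives a = (1, -2, -1).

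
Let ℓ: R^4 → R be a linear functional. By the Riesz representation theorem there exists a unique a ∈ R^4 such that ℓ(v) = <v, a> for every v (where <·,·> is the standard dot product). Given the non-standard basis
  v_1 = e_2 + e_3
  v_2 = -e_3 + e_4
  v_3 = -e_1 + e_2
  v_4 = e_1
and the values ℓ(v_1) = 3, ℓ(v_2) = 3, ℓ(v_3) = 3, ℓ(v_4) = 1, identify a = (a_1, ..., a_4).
a = (1, 4, -1, 2)

Write a = (a_1, ..., a_4) in the standard basis. For each basis vector v_i, ℓ(v_i) = <v_i, a> is a linear equation in the a_j's. Collect the n equations into a matrix system V a = ℓ, where row i of V is v_i (expressed in the standard basis). Since V is invertible (lower-triangular with 1s on the diagonal, up to permutation), solve by back-substitution:
  V =
[[0, 1, 1, 0],
 [0, 0, -1, 1],
 [-1, 1, 0, 0],
 [1, 0, 0, 0]]
  V a = (3, 3, 3, 1)
Solving gives a = (1, 4, -1, 2).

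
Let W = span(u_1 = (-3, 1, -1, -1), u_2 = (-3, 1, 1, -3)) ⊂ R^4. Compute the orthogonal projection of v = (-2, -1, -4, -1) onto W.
proj_W(v) = (-5/2, 5/6, -7/3, 2/3)

Set up U = [u_1 | ... | u_2] ∈ R^(4×2). The projector onto W = col(U) is P = U (U^T U)^(-1) U^T.
Compute U^T U =
  [12, 12]
  [12, 20],
and U^T v = (10, 4).
Solve U^T U · c = U^T v for the coefficients: c = (19/12, -3/4). The projection is proj_W(v) = U c.
Check: (v - proj_W(v)) · u_1 = 0  (should be 0).
Check: (v - proj_W(v)) · u_2 = 0  (should be 0).
Result: proj_W(v) = (-5/2, 5/6, -7/3, 2/3).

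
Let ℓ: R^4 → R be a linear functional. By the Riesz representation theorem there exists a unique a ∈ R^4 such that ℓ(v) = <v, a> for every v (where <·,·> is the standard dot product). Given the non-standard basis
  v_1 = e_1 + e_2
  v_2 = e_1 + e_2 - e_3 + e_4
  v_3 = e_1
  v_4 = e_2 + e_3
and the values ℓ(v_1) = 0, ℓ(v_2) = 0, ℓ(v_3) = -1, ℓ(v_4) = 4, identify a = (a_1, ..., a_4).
a = (-1, 1, 3, 3)

Write a = (a_1, ..., a_4) in the standard basis. For each basis vector v_i, ℓ(v_i) = <v_i, a> is a linear equation in the a_j's. Collect the n equations into a matrix system V a = ℓ, where row i of V is v_i (expressed in the standard basis). Since V is invertible (lower-triangular with 1s on the diagonal, up to permutation), solve by back-substitution:
  V =
[[1, 1, 0, 0],
 [1, 1, -1, 1],
 [1, 0, 0, 0],
 [0, 1, 1, 0]]
  V a = (0, 0, -1, 4)
Solving gives a = (-1, 1, 3, 3).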